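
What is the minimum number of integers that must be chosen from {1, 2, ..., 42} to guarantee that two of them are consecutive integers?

Partition {1, …, 42} into 21 pairs: {1,2}, {3,4}, …, {41,42}.
Choosing 21 integers — say the 21 even numbers 2, 4, …, 42 — takes one from each pair and avoids the property.
Choosing 22 forces two into the same pair by pigeonhole, and those are consecutive. So 22.

22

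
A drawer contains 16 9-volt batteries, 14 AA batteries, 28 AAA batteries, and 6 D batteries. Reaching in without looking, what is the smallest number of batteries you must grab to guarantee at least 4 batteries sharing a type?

Treat the 4 types as pigeonholes.
The worst case takes 3 batteries of each type without reaching 4 of any: 4 × 3 = 12.
The next battery must bring some type to 4, so 12 + 1 = 13.

13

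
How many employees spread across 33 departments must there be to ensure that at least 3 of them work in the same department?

There are 33 departments acting as pigeonholes.
With 33 × 2 = 66 employees we could place exactly 2 in each, with no class reaching 3.
One more forces some class to hold 3, so 66 + 1 = 67.

67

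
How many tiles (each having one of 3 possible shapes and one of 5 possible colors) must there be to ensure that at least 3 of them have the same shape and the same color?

There are 3 × 5 = 15 (shape, color) combinations acting as pigeonholes.
With 15 × 2 = 30 tiles we could place exactly 2 in each, with no (shape, color) pair reaching 3.
One more forces some (shape, color) pair to hold 3, so 30 + 1 = 31.

31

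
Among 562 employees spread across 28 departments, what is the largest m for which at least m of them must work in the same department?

21

The 562 employees fall into 28 departments.
If each of the 28 departments held at most 20, the total would be at most 28 × 20 = 560 < 562, a contradiction.
So at least one holds ⌈562/28⌉ = 21.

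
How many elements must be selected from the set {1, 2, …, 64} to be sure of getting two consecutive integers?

33

Partition {1, …, 64} into 32 pairs: {1,2}, {3,4}, …, {63,64}.
Choosing 32 integers — say the 32 even numbers 2, 4, …, 64 — takes one from each pair and avoids the property.
Choosing 33 forces two into the same pair by pigeonhole, and those are consecutive. So 33.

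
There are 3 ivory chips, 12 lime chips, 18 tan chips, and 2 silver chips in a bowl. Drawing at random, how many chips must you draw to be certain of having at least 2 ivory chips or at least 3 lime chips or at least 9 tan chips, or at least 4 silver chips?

14

The worst case stops just short of every target: 1 ivory, 2 lime, 8 tan, all 2 silver — 1 + 2 + 8 + 2 = 13 chips.
One more chip must push some color to its target, so 13 + 1 = 14.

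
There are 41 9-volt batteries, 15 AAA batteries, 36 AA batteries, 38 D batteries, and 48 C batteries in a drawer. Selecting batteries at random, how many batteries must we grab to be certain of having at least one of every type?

164

The hardest type to obtain is AAA: we could draw every other battery first — 178 − 15 = 163 batteries — without a single AAA one.
The next draw must be AAA, so 163 + 1 = 164.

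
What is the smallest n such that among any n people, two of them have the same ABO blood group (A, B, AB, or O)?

5

There are 4 ABO blood groups acting as pigeonholes.
With 4 people we could place one in each, avoiding any repeat.
One more forces some class to hold 2, so 4 + 1 = 5.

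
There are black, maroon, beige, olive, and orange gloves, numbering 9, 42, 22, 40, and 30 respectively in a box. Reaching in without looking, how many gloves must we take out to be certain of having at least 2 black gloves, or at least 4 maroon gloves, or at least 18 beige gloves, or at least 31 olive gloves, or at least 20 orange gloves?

71

The worst case stops just short of every target: 1 black, 3 maroon, 17 beige, 30 olive, 19 orange — 1 + 3 + 17 + 30 + 19 = 70 gloves.
One more glove must push some color to its target, so 70 + 1 = 71.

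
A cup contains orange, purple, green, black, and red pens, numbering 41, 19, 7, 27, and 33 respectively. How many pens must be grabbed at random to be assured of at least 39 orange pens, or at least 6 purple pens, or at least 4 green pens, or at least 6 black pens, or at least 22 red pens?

The worst case stops just short of every target: 38 orange, 5 purple, 3 green, 5 black, 21 red — 38 + 5 + 3 + 5 + 21 = 72 pens.
One more pen must push some ink color to its target, so 72 + 1 = 73.

73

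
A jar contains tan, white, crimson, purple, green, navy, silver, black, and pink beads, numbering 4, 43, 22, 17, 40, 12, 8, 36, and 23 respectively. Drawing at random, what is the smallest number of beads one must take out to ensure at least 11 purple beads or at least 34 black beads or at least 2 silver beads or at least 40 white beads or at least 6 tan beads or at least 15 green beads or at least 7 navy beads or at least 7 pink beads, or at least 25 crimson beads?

136

The worst case stops just short of every target: all 4 tan, 39 white, all 22 crimson, 10 purple, 14 green, 6 navy, 1 silver, 33 black, 6 pink — 4 + 39 + 22 + 10 + 14 + 6 + 1 + 33 + 6 = 135 beads.
One more bead must push some color to its target, so 135 + 1 = 136.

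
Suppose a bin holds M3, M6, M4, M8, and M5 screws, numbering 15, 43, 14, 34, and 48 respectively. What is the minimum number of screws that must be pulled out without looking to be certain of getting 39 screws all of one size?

140

In the worst case we take at most 38 of each size, but all 15 M3, all 14 M4, and all 34 M8 (fewer than 38), giving 15 + 38 + 14 + 34 + 38 = 139.
One more screw then forces some size to 39, so 139 + 1 = 140.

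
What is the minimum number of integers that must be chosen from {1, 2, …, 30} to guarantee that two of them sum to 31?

Partition {1, …, 30} into 15 pairs: {1,30}, {2,29}, …, {15,16}.
Choosing 15 integers — say the integers 1 through 15 — takes one from each pair and avoids the property.
Choosing 16 forces two into the same pair by pigeonhole, and those sum to 31. So 16.

16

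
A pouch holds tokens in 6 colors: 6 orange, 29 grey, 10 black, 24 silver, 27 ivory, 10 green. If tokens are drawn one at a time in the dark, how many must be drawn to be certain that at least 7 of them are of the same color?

37

The worst case takes 6 tokens of each color without reaching 7 of any: 6 × 6 = 36.
The next token must bring some color to 7, so 36 + 1 = 37.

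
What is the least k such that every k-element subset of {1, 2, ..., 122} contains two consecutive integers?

62

Partition {1, …, 122} into 61 pairs: {1,2}, {3,4}, …, {121,122}.
Choosing 61 integers — say the 61 even numbers 2, 4, …, 122 — takes one from each pair and avoids the property.
Choosing 62 forces two into the same pair by pigeonhole, and those are consecutive. So 62.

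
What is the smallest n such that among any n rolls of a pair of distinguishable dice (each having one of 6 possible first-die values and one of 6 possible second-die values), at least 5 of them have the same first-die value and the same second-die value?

145

There are 6 × 6 = 36 (first-die value, second-die value) combinations acting as pigeonholes.
With 36 × 4 = 144 rolls of a pair of distinguishable dice we could place exactly 4 in each, with no (first-die value, second-die value) pair reaching 5.
One more forces some (first-die value, second-die value) pair to hold 5, so 144 + 1 = 145.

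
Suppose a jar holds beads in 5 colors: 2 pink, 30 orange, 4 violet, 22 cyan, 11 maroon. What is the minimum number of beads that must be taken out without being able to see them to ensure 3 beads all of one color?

The worst case takes 2 beads of each color without reaching 3 of any: 5 × 2 = 10.
The next bead must bring some color to 3, so 10 + 1 = 11.

11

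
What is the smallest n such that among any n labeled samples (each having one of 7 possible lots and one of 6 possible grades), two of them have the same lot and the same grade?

43

There are 7 × 6 = 42 (lot, grade) combinations acting as pigeonholes.
With 42 labeled samples we could place one in each, avoiding any repeat.
One more forces some (lot, grade) pair to hold 2, so 42 + 1 = 43.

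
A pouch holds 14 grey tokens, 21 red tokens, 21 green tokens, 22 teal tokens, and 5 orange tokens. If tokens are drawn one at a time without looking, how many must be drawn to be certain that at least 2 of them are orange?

The worst case draws every non-orange token first: 14 + 21 + 21 + 22 = 78.
The next 2 draws are then forced to be orange, giving 78 + 2 = 80.

80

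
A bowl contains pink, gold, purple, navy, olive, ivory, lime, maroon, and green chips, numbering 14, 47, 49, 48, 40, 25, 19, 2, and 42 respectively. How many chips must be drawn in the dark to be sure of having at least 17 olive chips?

263

To avoid olive chips as long as possible, exhaust the other 8 colors first.
The worst case draws every non-olive chip first: 14 + 47 + 49 + 48 + 25 + 19 + 2 + 42 = 246.
The next 17 draws are then forced to be olive, giving 246 + 17 = 263.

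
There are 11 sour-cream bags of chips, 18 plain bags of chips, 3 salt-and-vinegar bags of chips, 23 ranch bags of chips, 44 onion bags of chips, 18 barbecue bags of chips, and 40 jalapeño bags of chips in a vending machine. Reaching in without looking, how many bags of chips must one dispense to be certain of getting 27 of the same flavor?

126

In the worst case we take at most 26 of each flavor, but all 11 sour-cream, all 18 plain, all 3 salt-and-vinegar, all 23 ranch, and all 18 barbecue (fewer than 26), giving 11 + 18 + 3 + 23 + 26 + 18 + 26 = 125.
One more bag of chips then forces some flavor to 27, so 125 + 1 = 126.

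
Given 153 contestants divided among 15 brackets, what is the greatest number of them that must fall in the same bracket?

If each of the 15 brackets held at most 10, the total would be at most 15 × 10 = 150 < 153, a contradiction.
So at least one holds ⌈153/15⌉ = 11.

11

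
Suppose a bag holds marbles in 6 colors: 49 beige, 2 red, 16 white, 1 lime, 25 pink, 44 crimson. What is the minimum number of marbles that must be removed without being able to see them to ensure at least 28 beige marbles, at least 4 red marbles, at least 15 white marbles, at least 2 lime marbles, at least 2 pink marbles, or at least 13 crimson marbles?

58

Each of the 6 colors has its own threshold; avoid all of them simultaneously.
The worst case stops just short of every target: 27 beige, all 2 red, 14 white, 1 lime, 1 pink, 12 crimson — 27 + 2 + 14 + 1 + 1 + 12 = 57 marbles.
One more marble must push some color to its target, so 57 + 1 = 58.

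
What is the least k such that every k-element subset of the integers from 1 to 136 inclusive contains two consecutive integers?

Partition {1, …, 136} into 68 pairs: {1,2}, {3,4}, …, {135,136}.
Choosing 68 integers — say the 68 even numbers 2, 4, …, 136 — takes one from each pair and avoids the property.
Choosing 69 forces two into the same pair by pigeonhole, and those are consecutive. So 69.

69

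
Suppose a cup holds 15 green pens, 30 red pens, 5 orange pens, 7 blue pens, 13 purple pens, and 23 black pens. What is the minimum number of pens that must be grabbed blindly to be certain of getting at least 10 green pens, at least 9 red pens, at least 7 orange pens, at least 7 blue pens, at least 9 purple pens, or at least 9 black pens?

The worst case stops just short of every target: 9 green, 8 red, all 5 orange, 6 blue, 8 purple, 8 black — 9 + 8 + 5 + 6 + 8 + 8 = 44 pens.
One more pen must push some ink color to its target, so 44 + 1 = 45.

45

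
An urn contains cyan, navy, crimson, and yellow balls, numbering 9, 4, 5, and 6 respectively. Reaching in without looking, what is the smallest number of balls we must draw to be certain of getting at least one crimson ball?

20

To avoid crimson balls as long as possible, exhaust the other 3 colors first.
The worst case draws every non-crimson ball first: 9 + 4 + 6 = 19.
The next draw is then forced to be crimson, giving 19 + 1 = 20.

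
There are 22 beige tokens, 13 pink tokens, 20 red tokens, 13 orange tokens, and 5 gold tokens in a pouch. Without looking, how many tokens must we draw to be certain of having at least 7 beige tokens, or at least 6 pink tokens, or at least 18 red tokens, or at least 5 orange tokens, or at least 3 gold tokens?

35

The worst case stops just short of every target: 6 beige, 5 pink, 17 red, 4 orange, 2 gold — 6 + 5 + 17 + 4 + 2 = 34 tokens.
One more token must push some color to its target, so 34 + 1 = 35.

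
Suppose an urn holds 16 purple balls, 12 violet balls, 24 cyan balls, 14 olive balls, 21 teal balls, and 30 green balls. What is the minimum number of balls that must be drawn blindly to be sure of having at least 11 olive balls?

The worst case draws every non-olive ball first: 16 + 12 + 24 + 21 + 30 = 103.
The next 11 draws are then forced to be olive, giving 103 + 11 = 114.

114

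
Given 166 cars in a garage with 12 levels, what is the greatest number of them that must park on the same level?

If each of the 12 levels held at most 13, the total would be at most 12 × 13 = 156 < 166, a contradiction.
So at least one holds ⌈166/12⌉ = 14.

14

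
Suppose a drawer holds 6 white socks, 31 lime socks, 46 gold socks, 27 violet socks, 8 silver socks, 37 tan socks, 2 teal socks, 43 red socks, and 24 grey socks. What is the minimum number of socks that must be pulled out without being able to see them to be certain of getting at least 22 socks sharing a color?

Treat the 9 colors as pigeonholes.
In the worst case we take at most 21 of each color, but all 6 white, all 8 silver, and all 2 teal (fewer than 21), giving 6 + 21 + 21 + 21 + 8 + 21 + 2 + 21 + 21 = 142.
One more sock then forces some color to 22, so 142 + 1 = 143.

143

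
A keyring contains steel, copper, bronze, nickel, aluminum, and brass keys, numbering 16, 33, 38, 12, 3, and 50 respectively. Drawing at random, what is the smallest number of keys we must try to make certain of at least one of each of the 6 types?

150

The hardest type to obtain is aluminum: we could draw every other key first — 152 − 3 = 149 keys — without a single aluminum one.
The next draw must be aluminum, so 149 + 1 = 150.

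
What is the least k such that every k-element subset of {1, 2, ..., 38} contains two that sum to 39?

20

Partition {1, …, 38} into 19 pairs: {1,38}, {2,37}, …, {19,20}.
Choosing 19 integers — say the integers 1 through 19 — takes one from each pair and avoids the property.
Choosing 20 forces two into the same pair by pigeonhole, and those sum to 39. So 20.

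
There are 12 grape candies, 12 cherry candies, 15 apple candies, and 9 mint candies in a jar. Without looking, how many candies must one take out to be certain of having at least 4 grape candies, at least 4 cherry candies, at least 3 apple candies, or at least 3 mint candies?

11

Each of the 4 flavors has its own threshold; avoid all of them simultaneously.
The worst case stops just short of every target: 3 grape, 3 cherry, 2 apple, 2 mint — 3 + 3 + 2 + 2 = 10 candies.
One more candy must push some flavor to its target, so 10 + 1 = 11.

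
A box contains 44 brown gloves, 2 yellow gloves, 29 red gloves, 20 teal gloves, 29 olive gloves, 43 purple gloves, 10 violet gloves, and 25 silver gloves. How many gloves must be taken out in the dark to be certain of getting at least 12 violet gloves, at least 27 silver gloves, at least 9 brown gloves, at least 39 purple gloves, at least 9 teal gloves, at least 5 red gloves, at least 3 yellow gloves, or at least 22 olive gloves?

117

Each of the 8 colors has its own threshold; avoid all of them simultaneously.
The worst case stops just short of every target: 8 brown, 2 yellow, 4 red, 8 teal, 21 olive, 38 purple, all 10 violet, all 25 silver — 8 + 2 + 4 + 8 + 21 + 38 + 10 + 25 = 116 gloves.
One more glove must push some color to its target, so 116 + 1 = 117.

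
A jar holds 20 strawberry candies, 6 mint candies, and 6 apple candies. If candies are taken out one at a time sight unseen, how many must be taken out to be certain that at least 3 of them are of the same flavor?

The worst case takes 2 candies of each flavor without reaching 3 of any: 3 × 2 = 6.
The next candy must bring some flavor to 3, so 6 + 1 = 7.

7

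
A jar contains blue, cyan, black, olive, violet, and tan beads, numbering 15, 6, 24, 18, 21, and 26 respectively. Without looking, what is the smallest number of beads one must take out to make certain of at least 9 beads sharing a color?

47

In the worst case we take at most 8 of each color, but all 6 cyan (fewer than 8), giving 8 + 6 + 8 + 8 + 8 + 8 = 46.
One more bead then forces some color to 9, so 46 + 1 = 47.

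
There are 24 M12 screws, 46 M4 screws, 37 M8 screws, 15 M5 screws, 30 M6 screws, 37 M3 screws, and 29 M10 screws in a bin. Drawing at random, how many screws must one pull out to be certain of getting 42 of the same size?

Treat the 7 sizes as pigeonholes.
In the worst case we take at most 41 of each size, but all 24 M12, all 37 M8, all 15 M5, all 30 M6, all 37 M3, and all 29 M10 (fewer than 41), giving 24 + 41 + 37 + 15 + 30 + 37 + 29 = 213.
One more screw then forces some size to 42, so 213 + 1 = 214.

214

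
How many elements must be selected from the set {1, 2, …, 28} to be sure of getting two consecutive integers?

Partition {1, …, 28} into 14 pairs: {1,2}, {3,4}, …, {27,28}.
Choosing 14 integers — say the 14 even numbers 2, 4, …, 28 — takes one from each pair and avoids the property.
Choosing 15 forces two into the same pair by pigeonhole, and those are consecutive. So 15.

15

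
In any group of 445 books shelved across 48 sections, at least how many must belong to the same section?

The 445 books fall into 48 sections.
If each of the 48 sections held at most 9, the total would be at most 48 × 9 = 432 < 445, a contradiction.
So at least one holds ⌈445/48⌉ = 10.

10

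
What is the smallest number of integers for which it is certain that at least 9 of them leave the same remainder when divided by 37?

There are 37 residue classes modulo 37 acting as pigeonholes.
With 37 × 8 = 296 integers we could place exactly 8 in each, with no class reaching 9.
One more forces some class to hold 9, so 296 + 1 = 297.

297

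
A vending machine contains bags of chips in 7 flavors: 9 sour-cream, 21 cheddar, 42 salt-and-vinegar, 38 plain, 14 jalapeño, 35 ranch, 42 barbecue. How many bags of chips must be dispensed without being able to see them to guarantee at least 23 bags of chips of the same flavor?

Treat the 7 flavors as pigeonholes.
In the worst case we take at most 22 of each flavor, but all 9 sour-cream, all 21 cheddar, and all 14 jalapeño (fewer than 22), giving 9 + 21 + 22 + 22 + 14 + 22 + 22 = 132.
One more bag of chips then forces some flavor to 23, so 132 + 1 = 133.

133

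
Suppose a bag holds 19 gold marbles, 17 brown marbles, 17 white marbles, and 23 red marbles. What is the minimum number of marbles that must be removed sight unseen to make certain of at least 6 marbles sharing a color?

21

Treat the 4 colors as pigeonholes.
The worst case takes 5 marbles of each color without reaching 6 of any: 4 × 5 = 20.
The next marble must bring some color to 6, so 20 + 1 = 21.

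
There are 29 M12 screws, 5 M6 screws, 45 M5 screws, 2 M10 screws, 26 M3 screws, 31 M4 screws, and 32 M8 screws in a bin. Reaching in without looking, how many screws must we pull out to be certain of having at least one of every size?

169

The hardest size to obtain is M10: we could draw every other screw first — 170 − 2 = 168 screws — without a single M10 one.
The next draw must be M10, so 168 + 1 = 169.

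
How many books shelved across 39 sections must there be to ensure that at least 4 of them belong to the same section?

There are 39 sections acting as pigeonholes.
With 39 × 3 = 117 books we could place exactly 3 in each, with no class reaching 4.
One more forces some class to hold 4, so 117 + 1 = 118.

118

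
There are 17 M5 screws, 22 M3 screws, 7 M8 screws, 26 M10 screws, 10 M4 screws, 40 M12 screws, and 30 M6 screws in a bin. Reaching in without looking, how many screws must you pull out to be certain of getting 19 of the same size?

Treat the 7 sizes as pigeonholes.
In the worst case we take at most 18 of each size, but all 17 M5, all 7 M8, and all 10 M4 (fewer than 18), giving 17 + 18 + 7 + 18 + 10 + 18 + 18 = 106.
One more screw then forces some size to 19, so 106 + 1 = 107.

107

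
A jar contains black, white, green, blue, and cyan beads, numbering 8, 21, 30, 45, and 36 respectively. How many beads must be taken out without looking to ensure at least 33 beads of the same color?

124

In the worst case we take at most 32 of each color, but all 8 black, all 21 white, and all 30 green (fewer than 32), giving 8 + 21 + 30 + 32 + 32 = 123.
One more bead then forces some color to 33, so 123 + 1 = 124.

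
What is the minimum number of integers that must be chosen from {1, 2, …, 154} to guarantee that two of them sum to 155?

78

Partition {1, …, 154} into 77 pairs: {1,154}, {2,153}, …, {77,78}.
Choosing 77 integers — say the integers 1 through 77 — takes one from each pair and avoids the property.
Choosing 78 forces two into the same pair by pigeonhole, and those sum to 155. So 78.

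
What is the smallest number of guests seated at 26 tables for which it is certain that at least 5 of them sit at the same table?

105

There are 26 tables acting as pigeonholes.
With 26 × 4 = 104 guests we could place exactly 4 in each, with no class reaching 5.
One more forces some class to hold 5, so 104 + 1 = 105.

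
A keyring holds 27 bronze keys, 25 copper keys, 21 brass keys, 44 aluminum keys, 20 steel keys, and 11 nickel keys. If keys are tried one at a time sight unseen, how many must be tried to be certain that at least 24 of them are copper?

147

The worst case draws every non-copper key first: 27 + 21 + 44 + 20 + 11 = 123.
The next 24 draws are then forced to be copper, giving 123 + 24 = 147.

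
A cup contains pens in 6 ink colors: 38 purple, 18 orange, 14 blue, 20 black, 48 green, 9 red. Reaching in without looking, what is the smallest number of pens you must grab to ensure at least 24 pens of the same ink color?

108

Treat the 6 ink colors as pigeonholes.
In the worst case we take at most 23 of each ink color, but all 18 orange, all 14 blue, all 20 black, and all 9 red (fewer than 23), giving 23 + 18 + 14 + 20 + 23 + 9 = 107.
One more pen then forces some ink color to 24, so 107 + 1 = 108.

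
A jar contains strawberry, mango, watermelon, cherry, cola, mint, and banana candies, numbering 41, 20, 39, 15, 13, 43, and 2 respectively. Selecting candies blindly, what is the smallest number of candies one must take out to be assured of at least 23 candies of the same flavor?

117

In the worst case we take at most 22 of each flavor, but all 20 mango, all 15 cherry, all 13 cola, and all 2 banana (fewer than 22), giving 22 + 20 + 22 + 15 + 13 + 22 + 2 = 116.
One more candy then forces some flavor to 23, so 116 + 1 = 117.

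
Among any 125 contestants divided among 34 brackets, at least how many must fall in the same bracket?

The 125 contestants fall into 34 brackets.
If each of the 34 brackets held at most 3, the total would be at most 34 × 3 = 102 < 125, a contradiction.
So at least one holds ⌈125/34⌉ = 4.

4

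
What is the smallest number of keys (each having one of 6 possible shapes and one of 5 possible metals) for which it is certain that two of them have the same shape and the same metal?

31

There are 6 × 5 = 30 (shape, metal) combinations acting as pigeonholes.
With 30 keys we could place one in each, avoiding any repeat.
One more forces some (shape, metal) pair to hold 2, so 30 + 1 = 31.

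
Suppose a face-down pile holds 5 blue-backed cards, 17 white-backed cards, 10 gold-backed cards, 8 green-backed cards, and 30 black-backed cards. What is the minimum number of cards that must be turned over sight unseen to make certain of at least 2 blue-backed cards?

The worst case draws every non-blue-backed card first: 17 + 10 + 8 + 30 = 65.
The next 2 draws are then forced to be blue-backed, giving 65 + 2 = 67.

67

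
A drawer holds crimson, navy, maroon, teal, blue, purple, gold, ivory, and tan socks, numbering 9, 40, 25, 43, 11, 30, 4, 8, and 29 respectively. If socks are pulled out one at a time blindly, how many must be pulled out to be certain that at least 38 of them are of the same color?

191

In the worst case we take at most 37 of each color, but all 9 crimson, all 25 maroon, all 11 blue, all 30 purple, all 4 gold, all 8 ivory, and all 29 tan (fewer than 37), giving 9 + 37 + 25 + 37 + 11 + 30 + 4 + 8 + 29 = 190.
One more sock then forces some color to 38, so 190 + 1 = 191.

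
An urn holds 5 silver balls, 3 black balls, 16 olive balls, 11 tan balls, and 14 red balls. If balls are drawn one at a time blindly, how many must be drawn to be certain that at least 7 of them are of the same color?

27

In the worst case we take at most 6 of each color, but all 5 silver and all 3 black (fewer than 6), giving 5 + 3 + 6 + 6 + 6 = 26.
One more ball then forces some color to 7, so 26 + 1 = 27.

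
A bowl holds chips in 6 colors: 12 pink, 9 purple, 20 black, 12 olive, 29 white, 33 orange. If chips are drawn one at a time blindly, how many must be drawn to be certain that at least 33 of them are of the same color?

In the worst case we take at most 32 of each color, but all 12 pink, all 9 purple, all 20 black, all 12 olive, and all 29 white (fewer than 32), giving 12 + 9 + 20 + 12 + 29 + 32 = 114.
One more chip then forces some color to 33, so 114 + 1 = 115.

115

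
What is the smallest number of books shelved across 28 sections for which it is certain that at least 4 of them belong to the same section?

85

There are 28 sections acting as pigeonholes.
With 28 × 3 = 84 books we could place exactly 3 in each, with no class reaching 4.
One more forces some class to hold 4, so 84 + 1 = 85.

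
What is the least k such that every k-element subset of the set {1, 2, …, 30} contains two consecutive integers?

16

Partition {1, …, 30} into 15 pairs: {1,2}, {3,4}, …, {29,30}.
Choosing 15 integers — say the 15 even numbers 2, 4, …, 30 — takes one from each pair and avoids the property.
Choosing 16 forces two into the same pair by pigeonhole, and those are consecutive. So 16.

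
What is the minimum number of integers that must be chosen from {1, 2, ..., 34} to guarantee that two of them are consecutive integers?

Partition {1, …, 34} into 17 pairs: {1,2}, {3,4}, …, {33,34}.
Choosing 17 integers — say the 17 even numbers 2, 4, …, 34 — takes one from each pair and avoids the property.
Choosing 18 forces two into the same pair by pigeonhole, and those are consecutive. So 18.

18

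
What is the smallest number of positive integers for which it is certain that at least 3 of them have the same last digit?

There are 10 possible last digits acting as pigeonholes.
With 10 × 2 = 20 positive integers we could place exactly 2 in each, with no class reaching 3.
One more forces some class to hold 3, so 20 + 1 = 21.

21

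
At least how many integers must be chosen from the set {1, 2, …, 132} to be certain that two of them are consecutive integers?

67

Partition {1, …, 132} into 66 pairs: {1,2}, {3,4}, …, {131,132}.
Choosing 66 integers — say the 66 even numbers 2, 4, …, 132 — takes one from each pair and avoids the property.
Choosing 67 forces two into the same pair by pigeonhole, and those are consecutive. So 67.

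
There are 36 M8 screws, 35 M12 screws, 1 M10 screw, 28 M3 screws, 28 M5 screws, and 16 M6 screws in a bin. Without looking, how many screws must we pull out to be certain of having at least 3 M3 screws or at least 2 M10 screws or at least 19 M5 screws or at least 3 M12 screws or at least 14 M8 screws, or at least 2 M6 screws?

38

The worst case stops just short of every target: 13 M8, 2 M12, 1 M10, 2 M3, 18 M5, 1 M6 — 13 + 2 + 1 + 2 + 18 + 1 = 37 screws.
One more screw must push some size to its target, so 37 + 1 = 38.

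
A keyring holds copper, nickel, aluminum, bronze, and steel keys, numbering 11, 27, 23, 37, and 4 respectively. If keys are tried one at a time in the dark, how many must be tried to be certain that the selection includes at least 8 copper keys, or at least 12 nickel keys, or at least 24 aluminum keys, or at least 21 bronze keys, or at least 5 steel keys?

Each of the 5 types has its own threshold; avoid all of them simultaneously.
The worst case stops just short of every target: 7 copper, 11 nickel, 23 aluminum, 20 bronze, 4 steel — 7 + 11 + 23 + 20 + 4 = 65 keys.
One more key must push some type to its target, so 65 + 1 = 66.

66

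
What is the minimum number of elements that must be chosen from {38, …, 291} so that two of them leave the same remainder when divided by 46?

Group the integers by remainder mod 46; there are 46 residue classes, each nonempty in this range.
Choosing one from each class (46 integers) avoids any shared remainder.
One more choice must repeat a class, so two differ by a multiple of 46. Hence 46 + 1 = 47.

47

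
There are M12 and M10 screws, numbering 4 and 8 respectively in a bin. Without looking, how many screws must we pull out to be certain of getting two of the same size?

3

Treat the 2 sizes as pigeonholes.
The worst case takes 1 screw of each size without reaching 2 of any: 2 × 1 = 2.
The next screw must bring some size to 2, so 2 + 1 = 3.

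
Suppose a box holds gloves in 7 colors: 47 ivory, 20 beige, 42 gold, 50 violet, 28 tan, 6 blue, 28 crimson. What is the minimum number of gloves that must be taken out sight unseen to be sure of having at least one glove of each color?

216

The hardest color to obtain is blue: we could draw every other glove first — 221 − 6 = 215 gloves — without a single blue one.
The next draw must be blue, so 215 + 1 = 216.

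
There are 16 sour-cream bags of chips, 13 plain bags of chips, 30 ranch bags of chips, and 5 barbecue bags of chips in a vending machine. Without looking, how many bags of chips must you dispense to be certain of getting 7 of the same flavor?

24

Treat the 4 flavors as pigeonholes.
In the worst case we take at most 6 of each flavor, but all 5 barbecue (fewer than 6), giving 6 + 6 + 6 + 5 = 23.
One more bag of chips then forces some flavor to 7, so 23 + 1 = 24.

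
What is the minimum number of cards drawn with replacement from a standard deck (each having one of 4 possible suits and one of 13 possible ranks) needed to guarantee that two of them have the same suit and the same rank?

There are 4 × 13 = 52 (suit, rank) combinations acting as pigeonholes.
With 52 cards drawn with replacement from a standard deck we could place one in each, avoiding any repeat.
One more forces some (suit, rank) pair to hold 2, so 52 + 1 = 53.

53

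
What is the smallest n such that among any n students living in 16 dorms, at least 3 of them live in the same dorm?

33

There are 16 dorms acting as pigeonholes.
With 16 × 2 = 32 students we could place exactly 2 in each, with no class reaching 3.
One more forces some class to hold 3, so 32 + 1 = 33.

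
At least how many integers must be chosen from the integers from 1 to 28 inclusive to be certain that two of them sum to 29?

Partition {1, …, 28} into 14 pairs: {1,28}, {2,27}, …, {14,15}.
Choosing 14 integers — say the integers 1 through 14 — takes one from each pair and avoids the property.
Choosing 15 forces two into the same pair by pigeonhole, and those sum to 29. So 15.

15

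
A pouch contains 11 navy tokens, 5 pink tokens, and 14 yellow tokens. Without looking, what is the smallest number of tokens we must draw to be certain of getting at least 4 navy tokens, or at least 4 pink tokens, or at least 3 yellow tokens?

9

Each of the 3 colors has its own threshold; avoid all of them simultaneously.
The worst case stops just short of every target: 3 navy, 3 pink, 2 yellow — 3 + 3 + 2 = 8 tokens.
One more token must push some color to its target, so 8 + 1 = 9.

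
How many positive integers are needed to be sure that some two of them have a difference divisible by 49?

Two integers differ by a multiple of 49 exactly when they share a remainder mod 49.
There are 49 residue classes mod 49, so 49 integers can all lie in distinct classes.
One more integer must repeat a residue, giving a difference divisible by 49. So n = 49 + 1 = 50.

50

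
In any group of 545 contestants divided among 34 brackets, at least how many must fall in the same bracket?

17

The 545 contestants fall into 34 brackets.
If each of the 34 brackets held at most 16, the total would be at most 34 × 16 = 544 < 545, a contradiction.
So at least one holds ⌈545/34⌉ = 17.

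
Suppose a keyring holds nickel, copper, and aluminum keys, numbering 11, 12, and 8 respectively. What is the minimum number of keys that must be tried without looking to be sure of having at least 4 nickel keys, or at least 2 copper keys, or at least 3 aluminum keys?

The worst case stops just short of every target: 3 nickel, 1 copper, 2 aluminum — 3 + 1 + 2 = 6 keys.
One more key must push some type to its target, so 6 + 1 = 7.

7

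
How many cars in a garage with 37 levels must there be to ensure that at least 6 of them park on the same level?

There are 37 levels acting as pigeonholes.
With 37 × 5 = 185 cars we could place exactly 5 in each, with no class reaching 6.
One more forces some class to hold 6, so 185 + 1 = 186.

186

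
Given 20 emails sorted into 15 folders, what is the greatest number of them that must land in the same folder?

2

The 20 emails fall into 15 folders.
If each of the 15 folders held at most 1, the total would be at most 15 × 1 = 15 < 20, a contradiction.
So at least one holds ⌈20/15⌉ = 2.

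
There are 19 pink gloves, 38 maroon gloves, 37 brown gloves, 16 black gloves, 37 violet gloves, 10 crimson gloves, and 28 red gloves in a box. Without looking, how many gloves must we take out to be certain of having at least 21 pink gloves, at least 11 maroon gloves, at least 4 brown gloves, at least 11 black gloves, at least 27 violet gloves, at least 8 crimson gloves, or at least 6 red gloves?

Each of the 7 colors has its own threshold; avoid all of them simultaneously.
The worst case stops just short of every target: all 19 pink, 10 maroon, 3 brown, 10 black, 26 violet, 7 crimson, 5 red — 19 + 10 + 3 + 10 + 26 + 7 + 5 = 80 gloves.
One more glove must push some color to its target, so 80 + 1 = 81.

81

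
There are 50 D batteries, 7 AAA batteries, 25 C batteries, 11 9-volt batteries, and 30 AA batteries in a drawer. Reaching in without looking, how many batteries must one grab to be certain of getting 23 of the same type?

85

Treat the 5 types as pigeonholes.
In the worst case we take at most 22 of each type, but all 7 AAA and all 11 9-volt (fewer than 22), giving 22 + 7 + 22 + 11 + 22 = 84.
One more battery then forces some type to 23, so 84 + 1 = 85.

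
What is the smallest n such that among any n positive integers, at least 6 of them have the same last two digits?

501

There are 100 possible two-digit endings acting as pigeonholes.
With 100 × 5 = 500 positive integers we could place exactly 5 in each, with no class reaching 6.
One more forces some class to hold 6, so 500 + 1 = 501.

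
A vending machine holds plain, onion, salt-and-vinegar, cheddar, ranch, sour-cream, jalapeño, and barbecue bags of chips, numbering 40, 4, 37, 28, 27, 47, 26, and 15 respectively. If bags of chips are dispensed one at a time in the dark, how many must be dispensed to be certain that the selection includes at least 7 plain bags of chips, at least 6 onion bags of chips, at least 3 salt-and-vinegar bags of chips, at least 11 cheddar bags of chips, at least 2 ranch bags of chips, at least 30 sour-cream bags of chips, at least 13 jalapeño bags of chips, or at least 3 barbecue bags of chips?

67

The worst case stops just short of every target: 6 plain, all 4 onion, 2 salt-and-vinegar, 10 cheddar, 1 ranch, 29 sour-cream, 12 jalapeño, 2 barbecue — 6 + 4 + 2 + 10 + 1 + 29 + 12 + 2 = 66 bags of chips.
One more bag of chips must push some flavor to its target, so 66 + 1 = 67.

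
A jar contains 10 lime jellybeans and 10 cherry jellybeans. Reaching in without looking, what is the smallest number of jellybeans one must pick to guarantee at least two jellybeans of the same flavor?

The worst case takes 1 jellybean of each flavor without reaching 2 of any: 2 × 1 = 2.
The next jellybean must bring some flavor to 2, so 2 + 1 = 3.

3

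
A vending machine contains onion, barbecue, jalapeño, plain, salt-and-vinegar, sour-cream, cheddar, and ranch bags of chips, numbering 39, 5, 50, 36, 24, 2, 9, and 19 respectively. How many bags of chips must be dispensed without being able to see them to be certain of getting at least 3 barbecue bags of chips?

182

The worst case draws every non-barbecue bag of chips first: 39 + 50 + 36 + 24 + 2 + 9 + 19 = 179.
The next 3 draws are then forced to be barbecue, giving 179 + 3 = 182.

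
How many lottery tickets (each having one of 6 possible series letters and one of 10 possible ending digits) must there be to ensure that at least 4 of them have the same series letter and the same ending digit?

There are 6 × 10 = 60 (series letter, ending digit) combinations acting as pigeonholes.
With 60 × 3 = 180 lottery tickets we could place exactly 3 in each, with no (series letter, ending digit) pair reaching 4.
One more forces some (series letter, ending digit) pair to hold 4, so 180 + 1 = 181.

181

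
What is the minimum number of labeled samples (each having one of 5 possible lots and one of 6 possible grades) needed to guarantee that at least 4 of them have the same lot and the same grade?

91

There are 5 × 6 = 30 (lot, grade) combinations acting as pigeonholes.
With 30 × 3 = 90 labeled samples we could place exactly 3 in each, with no (lot, grade) pair reaching 4.
One more forces some (lot, grade) pair to hold 4, so 90 + 1 = 91.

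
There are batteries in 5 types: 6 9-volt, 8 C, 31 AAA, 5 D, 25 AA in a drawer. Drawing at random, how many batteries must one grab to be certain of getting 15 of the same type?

48

Treat the 5 types as pigeonholes.
In the worst case we take at most 14 of each type, but all 6 9-volt, all 8 C, and all 5 D (fewer than 14), giving 6 + 8 + 14 + 5 + 14 = 47.
One more battery then forces some type to 15, so 47 + 1 = 48.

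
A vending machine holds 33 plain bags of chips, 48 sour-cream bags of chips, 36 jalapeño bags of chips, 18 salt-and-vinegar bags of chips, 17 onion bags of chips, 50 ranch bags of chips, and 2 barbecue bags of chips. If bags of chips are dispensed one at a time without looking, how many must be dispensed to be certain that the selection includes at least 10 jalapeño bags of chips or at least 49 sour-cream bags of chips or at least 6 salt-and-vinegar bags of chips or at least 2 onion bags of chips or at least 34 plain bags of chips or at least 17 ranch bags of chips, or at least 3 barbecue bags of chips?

115

The worst case stops just short of every target: 33 plain, 48 sour-cream, 9 jalapeño, 5 salt-and-vinegar, 1 onion, 16 ranch, 2 barbecue — 33 + 48 + 9 + 5 + 1 + 16 + 2 = 114 bags of chips.
One more bag of chips must push some flavor to its target, so 114 + 1 = 115.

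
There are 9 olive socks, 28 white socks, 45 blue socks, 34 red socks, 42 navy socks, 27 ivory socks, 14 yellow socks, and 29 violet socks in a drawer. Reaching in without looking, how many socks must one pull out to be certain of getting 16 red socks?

210

The worst case draws every non-red sock first: 9 + 28 + 45 + 42 + 27 + 14 + 29 = 194.
The next 16 draws are then forced to be red, giving 194 + 16 = 210.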